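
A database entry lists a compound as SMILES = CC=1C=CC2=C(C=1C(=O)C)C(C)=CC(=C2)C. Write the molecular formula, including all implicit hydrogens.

C15H16O

Walk through each heavy atom and fill implicit hydrogens from standard valence (C 4, N 3, O 2, S 2, halogen 1):
  atom 1: C, bond orders sum to 1 (valence 4) → 3 H
  atom 2: C, bond orders sum to 4 (valence 4) → 0 H
  atom 3: C, bond orders sum to 3 (valence 4) → 1 H
  atom 4: C, bond orders sum to 3 (valence 4) → 1 H
  atom 5: C, bond orders sum to 4 (valence 4) → 0 H
  atom 6: C, bond orders sum to 4 (valence 4) → 0 H
  atom 7: C, bond orders sum to 4 (valence 4) → 0 H
  atom 8: C, bond orders sum to 4 (valence 4) → 0 H
  atom 9: O, bond orders sum to 2 (valence 2) → 0 H
  atom 10: C, bond orders sum to 1 (valence 4) → 3 H
  atom 11: C, bond orders sum to 4 (valence 4) → 0 H
  atom 12: C, bond orders sum to 1 (valence 4) → 3 H
  atom 13: C, bond orders sum to 3 (valence 4) → 1 H
  atom 14: C, bond orders sum to 4 (valence 4) → 0 H
  atom 15: C, bond orders sum to 3 (valence 4) → 1 H
  atom 16: C, bond orders sum to 1 (valence 4) → 3 H
Totals → C:15, H:16, O:1.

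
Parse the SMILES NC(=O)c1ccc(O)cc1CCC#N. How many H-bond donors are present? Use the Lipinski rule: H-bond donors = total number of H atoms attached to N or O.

3

Donors: find every N or O and count the H atoms it carries.
  atom 1 (N): bond orders sum to 1 → 2 H
  atom 3 (O): bond orders sum to 2 → 0 H
  atom 8 (O): bond orders sum to 1 → 1 H
  atom 14 (N): bond orders sum to 3 → 0 H
Lipinski HBD = 3.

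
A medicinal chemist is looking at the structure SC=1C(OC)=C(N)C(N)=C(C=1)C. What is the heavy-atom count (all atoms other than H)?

12

Every atom symbol written in the SMILES (organic subset) is one heavy atom; implicit H are not written.
Heavy atoms by element → C:8, N:2, O:1, S:1.
Total: 12.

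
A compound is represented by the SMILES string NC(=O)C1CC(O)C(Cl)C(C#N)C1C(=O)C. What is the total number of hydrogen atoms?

Walk through each heavy atom and fill implicit hydrogens from standard valence (C 4, N 3, O 2, S 2, halogen 1):
  atom 1: N, bond orders sum to 1 (valence 3) → 2 H
  atom 2: C, bond orders sum to 4 (valence 4) → 0 H
  atom 3: O, bond orders sum to 2 (valence 2) → 0 H
  atom 4: C, bond orders sum to 3 (valence 4) → 1 H
  atom 5: C, bond orders sum to 2 (valence 4) → 2 H
  atom 6: C, bond orders sum to 3 (valence 4) → 1 H
  atom 7: O, bond orders sum to 1 (valence 2) → 1 H
  atom 8: C, bond orders sum to 3 (valence 4) → 1 H
  atom 9: Cl (halogen, monovalent) → 0 H
  atom 10: C, bond orders sum to 3 (valence 4) → 1 H
  atom 11: C, bond orders sum to 4 (valence 4) → 0 H
  atom 12: N, bond orders sum to 3 (valence 3) → 0 H
  atom 13: C, bond orders sum to 3 (valence 4) → 1 H
  atom 14: C, bond orders sum to 4 (valence 4) → 0 H
  atom 15: O, bond orders sum to 2 (valence 2) → 0 H
  atom 16: C, bond orders sum to 1 (valence 4) → 3 H
Total hydrogens: 13.

13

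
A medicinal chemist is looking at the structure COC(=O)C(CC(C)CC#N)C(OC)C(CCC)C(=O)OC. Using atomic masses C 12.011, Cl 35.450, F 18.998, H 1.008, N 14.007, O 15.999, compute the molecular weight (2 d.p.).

First, the molecular formula is C16H27NO5 (counting implicit H from valence).
  C: 16 × 12.011 = 192.176
  H: 27 × 1.008 = 27.216
  N: 1 × 14.007 = 14.007
  O: 5 × 15.999 = 79.995
Sum: 16×12.011 + 27×1.008 + 1×14.007 + 5×15.999 = 313.394 → 313.39 g/mol.

313.39 g/mol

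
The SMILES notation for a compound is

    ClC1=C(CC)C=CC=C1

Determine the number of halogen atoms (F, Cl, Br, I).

1

Halogen atoms appear at heavy-atom position 1 (1×Cl).
Halogen count: 1.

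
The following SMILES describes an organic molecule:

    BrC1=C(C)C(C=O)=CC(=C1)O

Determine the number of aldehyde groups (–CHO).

1

The aldehyde motif appears at heavy-atom position 6 in the SMILES.
Other groups present: 1 hydroxyl.
Aldehyde count: 1.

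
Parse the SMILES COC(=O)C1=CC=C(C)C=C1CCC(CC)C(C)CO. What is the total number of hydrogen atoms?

Walk through each heavy atom and fill implicit hydrogens from standard valence (C 4, N 3, O 2, S 2, halogen 1):
  atom 1: C, bond orders sum to 1 (valence 4) → 3 H
  atom 2: O, bond orders sum to 2 (valence 2) → 0 H
  atom 3: C, bond orders sum to 4 (valence 4) → 0 H
  atom 4: O, bond orders sum to 2 (valence 2) → 0 H
  atom 5: C, bond orders sum to 4 (valence 4) → 0 H
  atom 6: C, bond orders sum to 3 (valence 4) → 1 H
  atom 7: C, bond orders sum to 3 (valence 4) → 1 H
  atom 8: C, bond orders sum to 4 (valence 4) → 0 H
  atom 9: C, bond orders sum to 1 (valence 4) → 3 H
  atom 10: C, bond orders sum to 3 (valence 4) → 1 H
  atom 11: C, bond orders sum to 4 (valence 4) → 0 H
  atom 12: C, bond orders sum to 2 (valence 4) → 2 H
  atom 13: C, bond orders sum to 2 (valence 4) → 2 H
  atom 14: C, bond orders sum to 3 (valence 4) → 1 H
  atom 15: C, bond orders sum to 2 (valence 4) → 2 H
  atom 16: C, bond orders sum to 1 (valence 4) → 3 H
  atom 17: C, bond orders sum to 3 (valence 4) → 1 H
  atom 18: C, bond orders sum to 1 (valence 4) → 3 H
  atom 19: C, bond orders sum to 2 (valence 4) → 2 H
  atom 20: O, bond orders sum to 1 (valence 2) → 1 H
Total hydrogens: 26.

26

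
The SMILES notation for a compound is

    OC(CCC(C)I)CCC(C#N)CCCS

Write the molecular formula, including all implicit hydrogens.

C12H22INOS

Walk through each heavy atom and fill implicit hydrogens from standard valence (C 4, N 3, O 2, S 2, halogen 1):
  atom 1: O, bond orders sum to 1 (valence 2) → 1 H
  atom 2: C, bond orders sum to 3 (valence 4) → 1 H
  atom 3: C, bond orders sum to 2 (valence 4) → 2 H
  atom 4: C, bond orders sum to 2 (valence 4) → 2 H
  atom 5: C, bond orders sum to 3 (valence 4) → 1 H
  atom 6: C, bond orders sum to 1 (valence 4) → 3 H
  atom 7: I (halogen, monovalent) → 0 H
  atom 8: C, bond orders sum to 2 (valence 4) → 2 H
  atom 9: C, bond orders sum to 2 (valence 4) → 2 H
  atom 10: C, bond orders sum to 3 (valence 4) → 1 H
  atom 11: C, bond orders sum to 4 (valence 4) → 0 H
  atom 12: N, bond orders sum to 3 (valence 3) → 0 H
  atom 13: C, bond orders sum to 2 (valence 4) → 2 H
  atom 14: C, bond orders sum to 2 (valence 4) → 2 H
  atom 15: C, bond orders sum to 2 (valence 4) → 2 H
  atom 16: S, bond orders sum to 1 (valence 2) → 1 H
Totals → C:12, H:22, I:1, N:1, O:1, S:1.
In Hill order: C12H22INOS.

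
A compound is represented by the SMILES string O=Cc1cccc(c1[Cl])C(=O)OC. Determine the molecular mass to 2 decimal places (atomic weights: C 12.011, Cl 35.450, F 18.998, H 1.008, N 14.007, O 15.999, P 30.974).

198.60 g/mol

First, the molecular formula is C9H7ClO3 (counting implicit H from valence).
  C: 9 × 12.011 = 108.099
  Cl: 1 × 35.450 = 35.450
  H: 7 × 1.008 = 7.056
  O: 3 × 15.999 = 47.997
Sum: 9×12.011 + 1×35.450 + 7×1.008 + 3×15.999 = 198.602 → 198.60 g/mol.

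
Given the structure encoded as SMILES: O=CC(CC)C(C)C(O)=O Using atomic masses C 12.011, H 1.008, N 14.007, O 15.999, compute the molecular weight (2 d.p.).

144.17 g/mol

First, the molecular formula is C7H12O3 (counting implicit H from valence).
  C: 7 × 12.011 = 84.077
  H: 12 × 1.008 = 12.096
  O: 3 × 15.999 = 47.997
Sum: 7×12.011 + 12×1.008 + 3×15.999 = 144.170 → 144.17 g/mol.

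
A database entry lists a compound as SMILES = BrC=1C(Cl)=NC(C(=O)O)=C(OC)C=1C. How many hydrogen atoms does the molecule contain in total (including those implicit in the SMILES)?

7

Walk through each heavy atom and fill implicit hydrogens from standard valence (C 4, N 3, O 2, S 2, halogen 1):
  atom 1: Br (halogen, monovalent) → 0 H
  atom 2: C, bond orders sum to 4 (valence 4) → 0 H
  atom 3: C, bond orders sum to 4 (valence 4) → 0 H
  atom 4: Cl (halogen, monovalent) → 0 H
  atom 5: N, bond orders sum to 3 (valence 3) → 0 H
  atom 6: C, bond orders sum to 4 (valence 4) → 0 H
  atom 7: C, bond orders sum to 4 (valence 4) → 0 H
  atom 8: O, bond orders sum to 2 (valence 2) → 0 H
  atom 9: O, bond orders sum to 1 (valence 2) → 1 H
  atom 10: C, bond orders sum to 4 (valence 4) → 0 H
  atom 11: O, bond orders sum to 2 (valence 2) → 0 H
  atom 12: C, bond orders sum to 1 (valence 4) → 3 H
  atom 13: C, bond orders sum to 4 (valence 4) → 0 H
  atom 14: C, bond orders sum to 1 (valence 4) → 3 H
Total hydrogens: 7.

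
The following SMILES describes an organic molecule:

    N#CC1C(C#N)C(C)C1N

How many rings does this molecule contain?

1

In SMILES, each pair of matching ring-closure digits denotes one ring-closing bond; the number of such bonds equals the number of independent rings.
Ring-closure bonds here: 1.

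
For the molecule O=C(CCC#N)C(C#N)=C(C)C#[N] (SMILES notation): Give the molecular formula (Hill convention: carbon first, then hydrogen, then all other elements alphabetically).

Walk through each heavy atom and fill implicit hydrogens from standard valence (C 4, N 3, O 2, S 2, halogen 1):
  atom 1: O, bond orders sum to 2 (valence 2) → 0 H
  atom 2: C, bond orders sum to 4 (valence 4) → 0 H
  atom 3: C, bond orders sum to 2 (valence 4) → 2 H
  atom 4: C, bond orders sum to 2 (valence 4) → 2 H
  atom 5: C, bond orders sum to 4 (valence 4) → 0 H
  atom 6: N, bond orders sum to 3 (valence 3) → 0 H
  atom 7: C, bond orders sum to 4 (valence 4) → 0 H
  atom 8: C, bond orders sum to 4 (valence 4) → 0 H
  atom 9: N, bond orders sum to 3 (valence 3) → 0 H
  atom 10: C, bond orders sum to 4 (valence 4) → 0 H
  atom 11: C, bond orders sum to 1 (valence 4) → 3 H
  atom 12: C, bond orders sum to 4 (valence 4) → 0 H
  atom 13: N with explicit H count 0
Totals → C:9, H:7, N:3, O:1.
In Hill order: C9H7N3O.

C9H7N3O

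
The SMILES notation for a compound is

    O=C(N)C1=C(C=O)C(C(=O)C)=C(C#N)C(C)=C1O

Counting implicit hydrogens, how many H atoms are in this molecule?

Walk through each heavy atom and fill implicit hydrogens from standard valence (C 4, N 3, O 2, S 2, halogen 1):
  atom 1: O, bond orders sum to 2 (valence 2) → 0 H
  atom 2: C, bond orders sum to 4 (valence 4) → 0 H
  atom 3: N, bond orders sum to 1 (valence 3) → 2 H
  atom 4: C, bond orders sum to 4 (valence 4) → 0 H
  atom 5: C, bond orders sum to 4 (valence 4) → 0 H
  atom 6: C, bond orders sum to 3 (valence 4) → 1 H
  atom 7: O, bond orders sum to 2 (valence 2) → 0 H
  atom 8: C, bond orders sum to 4 (valence 4) → 0 H
  atom 9: C, bond orders sum to 4 (valence 4) → 0 H
  atom 10: O, bond orders sum to 2 (valence 2) → 0 H
  atom 11: C, bond orders sum to 1 (valence 4) → 3 H
  atom 12: C, bond orders sum to 4 (valence 4) → 0 H
  atom 13: C, bond orders sum to 4 (valence 4) → 0 H
  atom 14: N, bond orders sum to 3 (valence 3) → 0 H
  atom 15: C, bond orders sum to 4 (valence 4) → 0 H
  atom 16: C, bond orders sum to 1 (valence 4) → 3 H
  atom 17: C, bond orders sum to 4 (valence 4) → 0 H
  atom 18: O, bond orders sum to 1 (valence 2) → 1 H
Total hydrogens: 10.

10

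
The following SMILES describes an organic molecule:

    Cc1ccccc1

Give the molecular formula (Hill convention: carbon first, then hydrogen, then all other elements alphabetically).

Walk through each heavy atom and fill implicit hydrogens from standard valence (C 4, N 3, O 2, S 2, halogen 1); for lowercase aromatic atoms, an aromatic c carries 1 H when it has two neighbours and 0 H with three, and aromatic n carries 0 H:
  atom 1: C, bond orders sum to 1 (valence 4) → 3 H
  atom 2: aromatic c, 3 neighbours → 0 H
  atom 3: aromatic c, 2 neighbours → 1 H
  atom 4: aromatic c, 2 neighbours → 1 H
  atom 5: aromatic c, 2 neighbours → 1 H
  atom 6: aromatic c, 2 neighbours → 1 H
  atom 7: aromatic c, 2 neighbours → 1 H
Totals → C:7, H:8.
In Hill order: C7H8.

C7H8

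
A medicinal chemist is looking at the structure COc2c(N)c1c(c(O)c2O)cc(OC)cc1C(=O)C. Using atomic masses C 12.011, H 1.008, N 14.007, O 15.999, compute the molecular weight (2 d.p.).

First, the molecular formula is C14H15NO5 (counting implicit H from valence).
  C: 14 × 12.011 = 168.154
  H: 15 × 1.008 = 15.120
  N: 1 × 14.007 = 14.007
  O: 5 × 15.999 = 79.995
Sum: 14×12.011 + 15×1.008 + 1×14.007 + 5×15.999 = 277.276 → 277.28 g/mol.

277.28 g/mol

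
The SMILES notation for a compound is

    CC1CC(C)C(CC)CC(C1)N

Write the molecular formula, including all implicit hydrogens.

C11H23N

Walk through each heavy atom and fill implicit hydrogens from standard valence (C 4, N 3, O 2, S 2, halogen 1):
  atom 1: C, bond orders sum to 1 (valence 4) → 3 H
  atom 2: C, bond orders sum to 3 (valence 4) → 1 H
  atom 3: C, bond orders sum to 2 (valence 4) → 2 H
  atom 4: C, bond orders sum to 3 (valence 4) → 1 H
  atom 5: C, bond orders sum to 1 (valence 4) → 3 H
  atom 6: C, bond orders sum to 3 (valence 4) → 1 H
  atom 7: C, bond orders sum to 2 (valence 4) → 2 H
  atom 8: C, bond orders sum to 1 (valence 4) → 3 H
  atom 9: C, bond orders sum to 2 (valence 4) → 2 H
  atom 10: C, bond orders sum to 3 (valence 4) → 1 H
  atom 11: C, bond orders sum to 2 (valence 4) → 2 H
  atom 12: N, bond orders sum to 1 (valence 3) → 2 H
Totals → C:11, H:23, N:1.
In Hill order: C11H23N.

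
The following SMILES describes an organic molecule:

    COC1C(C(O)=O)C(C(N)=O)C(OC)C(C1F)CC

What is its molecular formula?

C12H20FNO5

Walk through each heavy atom and fill implicit hydrogens from standard valence (C 4, N 3, O 2, S 2, halogen 1):
  atom 1: C, bond orders sum to 1 (valence 4) → 3 H
  atom 2: O, bond orders sum to 2 (valence 2) → 0 H
  atom 3: C, bond orders sum to 3 (valence 4) → 1 H
  atom 4: C, bond orders sum to 3 (valence 4) → 1 H
  atom 5: C, bond orders sum to 4 (valence 4) → 0 H
  atom 6: O, bond orders sum to 1 (valence 2) → 1 H
  atom 7: O, bond orders sum to 2 (valence 2) → 0 H
  atom 8: C, bond orders sum to 3 (valence 4) → 1 H
  atom 9: C, bond orders sum to 4 (valence 4) → 0 H
  atom 10: N, bond orders sum to 1 (valence 3) → 2 H
  atom 11: O, bond orders sum to 2 (valence 2) → 0 H
  atom 12: C, bond orders sum to 3 (valence 4) → 1 H
  atom 13: O, bond orders sum to 2 (valence 2) → 0 H
  atom 14: C, bond orders sum to 1 (valence 4) → 3 H
  atom 15: C, bond orders sum to 3 (valence 4) → 1 H
  atom 16: C, bond orders sum to 3 (valence 4) → 1 H
  atom 17: F (halogen, monovalent) → 0 H
  atom 18: C, bond orders sum to 2 (valence 4) → 2 H
  atom 19: C, bond orders sum to 1 (valence 4) → 3 H
Totals → C:12, H:20, F:1, N:1, O:5.
In Hill order: C12H20FNO5.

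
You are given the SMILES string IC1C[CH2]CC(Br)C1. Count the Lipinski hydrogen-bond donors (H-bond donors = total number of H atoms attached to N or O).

Donors: find every N or O and count the H atoms it carries.
  (no N or O atoms present)
Lipinski HBD = 0.

0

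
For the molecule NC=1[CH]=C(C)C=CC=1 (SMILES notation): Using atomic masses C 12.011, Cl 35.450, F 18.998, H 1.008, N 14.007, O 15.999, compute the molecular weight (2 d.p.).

First, the molecular formula is C7H9N (counting implicit H from valence).
  C: 7 × 12.011 = 84.077
  H: 9 × 1.008 = 9.072
  N: 1 × 14.007 = 14.007
Sum: 7×12.011 + 9×1.008 + 1×14.007 = 107.156 → 107.16 g/mol.

107.16 g/mol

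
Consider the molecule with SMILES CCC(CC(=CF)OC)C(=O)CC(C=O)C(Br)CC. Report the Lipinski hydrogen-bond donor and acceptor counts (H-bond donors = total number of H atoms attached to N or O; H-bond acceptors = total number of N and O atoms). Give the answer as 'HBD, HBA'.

0, 3

Donors: find every N or O and count the H atoms it carries.
  atom 8 (O): bond orders sum to 2 → 0 H
  atom 11 (O): bond orders sum to 2 → 0 H
  atom 15 (O): bond orders sum to 2 → 0 H
Lipinski HBD = 0.
Acceptors: N atoms = 0, O atoms = 3 → HBA = 3.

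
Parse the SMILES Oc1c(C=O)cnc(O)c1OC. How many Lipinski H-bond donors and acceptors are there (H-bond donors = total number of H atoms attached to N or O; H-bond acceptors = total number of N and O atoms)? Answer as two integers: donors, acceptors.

2, 5

Donors: find every N or O and count the H atoms it carries.
  atom 1 (O): bond orders sum to 1 → 1 H
  atom 5 (O): bond orders sum to 2 → 0 H
  atom 7 (N): bond orders sum to 3 → 0 H
  atom 9 (O): bond orders sum to 1 → 1 H
  atom 11 (O): bond orders sum to 2 → 0 H
Lipinski HBD = 2.
Acceptors: N atoms = 1, O atoms = 4 → HBA = 5.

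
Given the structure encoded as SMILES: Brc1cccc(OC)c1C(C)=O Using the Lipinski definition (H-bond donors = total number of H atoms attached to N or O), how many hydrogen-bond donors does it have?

Donors: find every N or O and count the H atoms it carries.
  atom 7 (O): bond orders sum to 2 → 0 H
  atom 12 (O): bond orders sum to 2 → 0 H
Lipinski HBD = 0.

0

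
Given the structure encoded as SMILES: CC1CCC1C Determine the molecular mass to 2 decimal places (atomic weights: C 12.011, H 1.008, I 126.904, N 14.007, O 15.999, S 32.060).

84.16 g/mol

First, the molecular formula is C6H12 (counting implicit H from valence).
  C: 6 × 12.011 = 72.066
  H: 12 × 1.008 = 12.096
Sum: 6×12.011 + 12×1.008 = 84.162 → 84.16 g/mol.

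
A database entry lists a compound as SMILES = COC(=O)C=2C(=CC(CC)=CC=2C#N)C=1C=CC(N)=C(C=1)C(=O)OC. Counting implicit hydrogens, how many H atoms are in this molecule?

18

Walk through each heavy atom and fill implicit hydrogens from standard valence (C 4, N 3, O 2, S 2, halogen 1):
  atom 1: C, bond orders sum to 1 (valence 4) → 3 H
  atom 2: O, bond orders sum to 2 (valence 2) → 0 H
  atom 3: C, bond orders sum to 4 (valence 4) → 0 H
  atom 4: O, bond orders sum to 2 (valence 2) → 0 H
  atom 5: C, bond orders sum to 4 (valence 4) → 0 H
  atom 6: C, bond orders sum to 4 (valence 4) → 0 H
  atom 7: C, bond orders sum to 3 (valence 4) → 1 H
  atom 8: C, bond orders sum to 4 (valence 4) → 0 H
  atom 9: C, bond orders sum to 2 (valence 4) → 2 H
  atom 10: C, bond orders sum to 1 (valence 4) → 3 H
  atom 11: C, bond orders sum to 3 (valence 4) → 1 H
  atom 12: C, bond orders sum to 4 (valence 4) → 0 H
  atom 13: C, bond orders sum to 4 (valence 4) → 0 H
  atom 14: N, bond orders sum to 3 (valence 3) → 0 H
  atom 15: C, bond orders sum to 4 (valence 4) → 0 H
  atom 16: C, bond orders sum to 3 (valence 4) → 1 H
  atom 17: C, bond orders sum to 3 (valence 4) → 1 H
  atom 18: C, bond orders sum to 4 (valence 4) → 0 H
  atom 19: N, bond orders sum to 1 (valence 3) → 2 H
  atom 20: C, bond orders sum to 4 (valence 4) → 0 H
  atom 21: C, bond orders sum to 3 (valence 4) → 1 H
  atom 22: C, bond orders sum to 4 (valence 4) → 0 H
  atom 23: O, bond orders sum to 2 (valence 2) → 0 H
  atom 24: O, bond orders sum to 2 (valence 2) → 0 H
  atom 25: C, bond orders sum to 1 (valence 4) → 3 H
Total hydrogens: 18.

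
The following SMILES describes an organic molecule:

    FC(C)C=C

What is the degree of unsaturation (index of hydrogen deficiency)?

Degree of unsaturation = (number of rings) + (number of π bonds).
Ring closures in the SMILES: 0.
π bonds: 1 double bond (each 1 DoU) → 1 DoU from unsaturation.
Total DoU = 0 + 1 = 1.

1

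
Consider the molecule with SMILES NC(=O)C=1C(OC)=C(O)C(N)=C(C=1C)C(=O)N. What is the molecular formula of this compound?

C10H13N3O4

Walk through each heavy atom and fill implicit hydrogens from standard valence (C 4, N 3, O 2, S 2, halogen 1):
  atom 1: N, bond orders sum to 1 (valence 3) → 2 H
  atom 2: C, bond orders sum to 4 (valence 4) → 0 H
  atom 3: O, bond orders sum to 2 (valence 2) → 0 H
  atom 4: C, bond orders sum to 4 (valence 4) → 0 H
  atom 5: C, bond orders sum to 4 (valence 4) → 0 H
  atom 6: O, bond orders sum to 2 (valence 2) → 0 H
  atom 7: C, bond orders sum to 1 (valence 4) → 3 H
  atom 8: C, bond orders sum to 4 (valence 4) → 0 H
  atom 9: O, bond orders sum to 1 (valence 2) → 1 H
  atom 10: C, bond orders sum to 4 (valence 4) → 0 H
  atom 11: N, bond orders sum to 1 (valence 3) → 2 H
  atom 12: C, bond orders sum to 4 (valence 4) → 0 H
  atom 13: C, bond orders sum to 4 (valence 4) → 0 H
  atom 14: C, bond orders sum to 1 (valence 4) → 3 H
  atom 15: C, bond orders sum to 4 (valence 4) → 0 H
  atom 16: O, bond orders sum to 2 (valence 2) → 0 H
  atom 17: N, bond orders sum to 1 (valence 3) → 2 H
Totals → C:10, H:13, N:3, O:4.
In Hill order: C10H13N3O4.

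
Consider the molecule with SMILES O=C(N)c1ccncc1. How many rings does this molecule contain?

1

In SMILES, each pair of matching ring-closure digits denotes one ring-closing bond; the number of such bonds equals the number of independent rings.
Ring-closure bonds here: 1.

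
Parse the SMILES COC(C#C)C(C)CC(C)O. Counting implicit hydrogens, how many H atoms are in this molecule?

16

Walk through each heavy atom and fill implicit hydrogens from standard valence (C 4, N 3, O 2, S 2, halogen 1):
  atom 1: C, bond orders sum to 1 (valence 4) → 3 H
  atom 2: O, bond orders sum to 2 (valence 2) → 0 H
  atom 3: C, bond orders sum to 3 (valence 4) → 1 H
  atom 4: C, bond orders sum to 4 (valence 4) → 0 H
  atom 5: C, bond orders sum to 3 (valence 4) → 1 H
  atom 6: C, bond orders sum to 3 (valence 4) → 1 H
  atom 7: C, bond orders sum to 1 (valence 4) → 3 H
  atom 8: C, bond orders sum to 2 (valence 4) → 2 H
  atom 9: C, bond orders sum to 3 (valence 4) → 1 H
  atom 10: C, bond orders sum to 1 (valence 4) → 3 H
  atom 11: O, bond orders sum to 1 (valence 2) → 1 H
Total hydrogens: 16.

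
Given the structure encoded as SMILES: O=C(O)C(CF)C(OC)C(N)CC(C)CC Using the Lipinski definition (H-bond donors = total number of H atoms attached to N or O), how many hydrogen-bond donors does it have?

3

Donors: find every N or O and count the H atoms it carries.
  atom 1 (O): bond orders sum to 2 → 0 H
  atom 3 (O): bond orders sum to 1 → 1 H
  atom 8 (O): bond orders sum to 2 → 0 H
  atom 11 (N): bond orders sum to 1 → 2 H
Lipinski HBD = 3.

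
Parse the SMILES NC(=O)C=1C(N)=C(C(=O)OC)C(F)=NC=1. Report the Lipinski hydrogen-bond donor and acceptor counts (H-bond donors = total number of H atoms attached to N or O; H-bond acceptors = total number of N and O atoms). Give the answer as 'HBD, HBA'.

4, 6

Donors: find every N or O and count the H atoms it carries.
  atom 1 (N): bond orders sum to 1 → 2 H
  atom 3 (O): bond orders sum to 2 → 0 H
  atom 6 (N): bond orders sum to 1 → 2 H
  atom 9 (O): bond orders sum to 2 → 0 H
  atom 10 (O): bond orders sum to 2 → 0 H
  atom 14 (N): bond orders sum to 3 → 0 H
Lipinski HBD = 4.
Acceptors: N atoms = 3, O atoms = 3 → HBA = 6.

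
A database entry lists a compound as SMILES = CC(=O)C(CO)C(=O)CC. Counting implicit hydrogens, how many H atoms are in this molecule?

12

Walk through each heavy atom and fill implicit hydrogens from standard valence (C 4, N 3, O 2, S 2, halogen 1):
  atom 1: C, bond orders sum to 1 (valence 4) → 3 H
  atom 2: C, bond orders sum to 4 (valence 4) → 0 H
  atom 3: O, bond orders sum to 2 (valence 2) → 0 H
  atom 4: C, bond orders sum to 3 (valence 4) → 1 H
  atom 5: C, bond orders sum to 2 (valence 4) → 2 H
  atom 6: O, bond orders sum to 1 (valence 2) → 1 H
  atom 7: C, bond orders sum to 4 (valence 4) → 0 H
  atom 8: O, bond orders sum to 2 (valence 2) → 0 H
  atom 9: C, bond orders sum to 2 (valence 4) → 2 H
  atom 10: C, bond orders sum to 1 (valence 4) → 3 H
Total hydrogens: 12.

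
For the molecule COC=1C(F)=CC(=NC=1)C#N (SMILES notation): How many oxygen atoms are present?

Scan the SMILES for O atoms (remember two-letter symbols like Cl and Br are single atoms).
Oxygen count: 1.

1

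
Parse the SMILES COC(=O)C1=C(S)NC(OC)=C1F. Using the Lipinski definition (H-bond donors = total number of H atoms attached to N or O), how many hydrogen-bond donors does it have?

Donors: find every N or O and count the H atoms it carries.
  atom 2 (O): bond orders sum to 2 → 0 H
  atom 4 (O): bond orders sum to 2 → 0 H
  atom 8 (N): bond orders sum to 2 → 1 H
  atom 10 (O): bond orders sum to 2 → 0 H
Lipinski HBD = 1.

1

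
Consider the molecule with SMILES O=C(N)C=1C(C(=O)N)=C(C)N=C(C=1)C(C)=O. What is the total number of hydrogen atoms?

Walk through each heavy atom and fill implicit hydrogens from standard valence (C 4, N 3, O 2, S 2, halogen 1):
  atom 1: O, bond orders sum to 2 (valence 2) → 0 H
  atom 2: C, bond orders sum to 4 (valence 4) → 0 H
  atom 3: N, bond orders sum to 1 (valence 3) → 2 H
  atom 4: C, bond orders sum to 4 (valence 4) → 0 H
  atom 5: C, bond orders sum to 4 (valence 4) → 0 H
  atom 6: C, bond orders sum to 4 (valence 4) → 0 H
  atom 7: O, bond orders sum to 2 (valence 2) → 0 H
  atom 8: N, bond orders sum to 1 (valence 3) → 2 H
  atom 9: C, bond orders sum to 4 (valence 4) → 0 H
  atom 10: C, bond orders sum to 1 (valence 4) → 3 H
  atom 11: N, bond orders sum to 3 (valence 3) → 0 H
  atom 12: C, bond orders sum to 4 (valence 4) → 0 H
  atom 13: C, bond orders sum to 3 (valence 4) → 1 H
  atom 14: C, bond orders sum to 4 (valence 4) → 0 H
  atom 15: C, bond orders sum to 1 (valence 4) → 3 H
  atom 16: O, bond orders sum to 2 (valence 2) → 0 H
Total hydrogens: 11.

11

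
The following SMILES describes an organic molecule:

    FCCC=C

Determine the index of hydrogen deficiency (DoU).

Degree of unsaturation = (number of rings) + (number of π bonds).
Ring closures in the SMILES: 0.
π bonds: 1 double bond (each 1 DoU) → 1 DoU from unsaturation.
Total DoU = 0 + 1 = 1.

1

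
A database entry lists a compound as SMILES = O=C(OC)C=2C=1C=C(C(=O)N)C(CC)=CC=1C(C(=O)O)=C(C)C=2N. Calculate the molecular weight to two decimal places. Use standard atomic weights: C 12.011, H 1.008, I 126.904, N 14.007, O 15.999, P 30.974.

First, the molecular formula is C17H18N2O5 (counting implicit H from valence).
  C: 17 × 12.011 = 204.187
  H: 18 × 1.008 = 18.144
  N: 2 × 14.007 = 28.014
  O: 5 × 15.999 = 79.995
Sum: 17×12.011 + 18×1.008 + 2×14.007 + 5×15.999 = 330.340 → 330.34 g/mol.

330.34 g/mol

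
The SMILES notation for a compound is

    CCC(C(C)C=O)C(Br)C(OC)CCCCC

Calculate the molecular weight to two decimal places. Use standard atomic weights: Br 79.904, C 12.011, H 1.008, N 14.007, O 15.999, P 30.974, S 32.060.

First, the molecular formula is C14H27BrO2 (counting implicit H from valence).
  Br: 1 × 79.904 = 79.904
  C: 14 × 12.011 = 168.154
  H: 27 × 1.008 = 27.216
  O: 2 × 15.999 = 31.998
Sum: 1×79.904 + 14×12.011 + 27×1.008 + 2×15.999 = 307.272 → 307.27 g/mol.

307.27 g/mol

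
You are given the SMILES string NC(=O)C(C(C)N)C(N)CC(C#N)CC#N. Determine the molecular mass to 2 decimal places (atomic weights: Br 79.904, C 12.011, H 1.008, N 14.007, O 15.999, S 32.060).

223.28 g/mol

First, the molecular formula is C10H17N5O (counting implicit H from valence).
  C: 10 × 12.011 = 120.110
  H: 17 × 1.008 = 17.136
  N: 5 × 14.007 = 70.035
  O: 1 × 15.999 = 15.999
Sum: 10×12.011 + 17×1.008 + 5×14.007 + 1×15.999 = 223.280 → 223.28 g/mol.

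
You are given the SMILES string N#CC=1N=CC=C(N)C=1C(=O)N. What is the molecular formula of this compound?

C7H6N4O

Walk through each heavy atom and fill implicit hydrogens from standard valence (C 4, N 3, O 2, S 2, halogen 1):
  atom 1: N, bond orders sum to 3 (valence 3) → 0 H
  atom 2: C, bond orders sum to 4 (valence 4) → 0 H
  atom 3: C, bond orders sum to 4 (valence 4) → 0 H
  atom 4: N, bond orders sum to 3 (valence 3) → 0 H
  atom 5: C, bond orders sum to 3 (valence 4) → 1 H
  atom 6: C, bond orders sum to 3 (valence 4) → 1 H
  atom 7: C, bond orders sum to 4 (valence 4) → 0 H
  atom 8: N, bond orders sum to 1 (valence 3) → 2 H
  atom 9: C, bond orders sum to 4 (valence 4) → 0 H
  atom 10: C, bond orders sum to 4 (valence 4) → 0 H
  atom 11: O, bond orders sum to 2 (valence 2) → 0 H
  atom 12: N, bond orders sum to 1 (valence 3) → 2 H
Totals → C:7, H:6, N:4, O:1.
In Hill order: C7H6N4O.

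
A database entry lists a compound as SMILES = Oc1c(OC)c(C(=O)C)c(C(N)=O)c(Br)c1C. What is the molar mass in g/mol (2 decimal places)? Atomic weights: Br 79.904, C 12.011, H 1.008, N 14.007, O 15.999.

First, the molecular formula is C11H12BrNO4 (counting implicit H from valence).
  Br: 1 × 79.904 = 79.904
  C: 11 × 12.011 = 132.121
  H: 12 × 1.008 = 12.096
  N: 1 × 14.007 = 14.007
  O: 4 × 15.999 = 63.996
Sum: 1×79.904 + 11×12.011 + 12×1.008 + 1×14.007 + 4×15.999 = 302.124 → 302.12 g/mol.

302.12 g/mol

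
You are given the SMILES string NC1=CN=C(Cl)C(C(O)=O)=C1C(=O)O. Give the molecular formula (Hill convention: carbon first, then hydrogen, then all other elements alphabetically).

C7H5ClN2O4

Walk through each heavy atom and fill implicit hydrogens from standard valence (C 4, N 3, O 2, S 2, halogen 1):
  atom 1: N, bond orders sum to 1 (valence 3) → 2 H
  atom 2: C, bond orders sum to 4 (valence 4) → 0 H
  atom 3: C, bond orders sum to 3 (valence 4) → 1 H
  atom 4: N, bond orders sum to 3 (valence 3) → 0 H
  atom 5: C, bond orders sum to 4 (valence 4) → 0 H
  atom 6: Cl (halogen, monovalent) → 0 H
  atom 7: C, bond orders sum to 4 (valence 4) → 0 H
  atom 8: C, bond orders sum to 4 (valence 4) → 0 H
  atom 9: O, bond orders sum to 1 (valence 2) → 1 H
  atom 10: O, bond orders sum to 2 (valence 2) → 0 H
  atom 11: C, bond orders sum to 4 (valence 4) → 0 H
  atom 12: C, bond orders sum to 4 (valence 4) → 0 H
  atom 13: O, bond orders sum to 2 (valence 2) → 0 H
  atom 14: O, bond orders sum to 1 (valence 2) → 1 H
Totals → C:7, H:5, Cl:1, N:2, O:4.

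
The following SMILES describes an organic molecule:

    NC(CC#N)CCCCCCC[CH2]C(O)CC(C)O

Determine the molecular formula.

Walk through each heavy atom and fill implicit hydrogens from standard valence (C 4, N 3, O 2, S 2, halogen 1):
  atom 1: N, bond orders sum to 1 (valence 3) → 2 H
  atom 2: C, bond orders sum to 3 (valence 4) → 1 H
  atom 3: C, bond orders sum to 2 (valence 4) → 2 H
  atom 4: C, bond orders sum to 4 (valence 4) → 0 H
  atom 5: N, bond orders sum to 3 (valence 3) → 0 H
  atom 6: C, bond orders sum to 2 (valence 4) → 2 H
  atom 7: C, bond orders sum to 2 (valence 4) → 2 H
  atom 8: C, bond orders sum to 2 (valence 4) → 2 H
  atom 9: C, bond orders sum to 2 (valence 4) → 2 H
  atom 10: C, bond orders sum to 2 (valence 4) → 2 H
  atom 11: C, bond orders sum to 2 (valence 4) → 2 H
  atom 12: C, bond orders sum to 2 (valence 4) → 2 H
  atom 13: C with explicit H count 2
  atom 14: C, bond orders sum to 3 (valence 4) → 1 H
  atom 15: O, bond orders sum to 1 (valence 2) → 1 H
  atom 16: C, bond orders sum to 2 (valence 4) → 2 H
  atom 17: C, bond orders sum to 3 (valence 4) → 1 H
  atom 18: C, bond orders sum to 1 (valence 4) → 3 H
  atom 19: O, bond orders sum to 1 (valence 2) → 1 H
Totals → C:15, H:30, N:2, O:2.

C15H30N2O2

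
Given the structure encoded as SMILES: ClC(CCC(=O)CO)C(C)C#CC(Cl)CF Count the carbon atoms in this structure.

Count every carbon token in the SMILES (each C, including those in ring-closure positions and inside branches).
Carbon count: 11.

11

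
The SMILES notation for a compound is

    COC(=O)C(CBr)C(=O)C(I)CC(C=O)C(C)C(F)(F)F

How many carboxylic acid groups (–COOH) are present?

0

Scan the SMILES for the carboxylic acid motif — none present.
Groups that are present: 1 aldehyde, 1 ester, 1 ketone.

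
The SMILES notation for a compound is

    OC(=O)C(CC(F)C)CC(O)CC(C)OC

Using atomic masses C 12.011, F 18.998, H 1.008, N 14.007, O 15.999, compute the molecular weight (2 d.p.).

236.28 g/mol

First, the molecular formula is C11H21FO4 (counting implicit H from valence).
  C: 11 × 12.011 = 132.121
  F: 1 × 18.998 = 18.998
  H: 21 × 1.008 = 21.168
  O: 4 × 15.999 = 63.996
Sum: 11×12.011 + 1×18.998 + 21×1.008 + 4×15.999 = 236.283 → 236.28 g/mol.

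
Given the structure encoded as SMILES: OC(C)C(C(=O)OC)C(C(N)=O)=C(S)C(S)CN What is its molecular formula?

Walk through each heavy atom and fill implicit hydrogens from standard valence (C 4, N 3, O 2, S 2, halogen 1):
  atom 1: O, bond orders sum to 1 (valence 2) → 1 H
  atom 2: C, bond orders sum to 3 (valence 4) → 1 H
  atom 3: C, bond orders sum to 1 (valence 4) → 3 H
  atom 4: C, bond orders sum to 3 (valence 4) → 1 H
  atom 5: C, bond orders sum to 4 (valence 4) → 0 H
  atom 6: O, bond orders sum to 2 (valence 2) → 0 H
  atom 7: O, bond orders sum to 2 (valence 2) → 0 H
  atom 8: C, bond orders sum to 1 (valence 4) → 3 H
  atom 9: C, bond orders sum to 4 (valence 4) → 0 H
  atom 10: C, bond orders sum to 4 (valence 4) → 0 H
  atom 11: N, bond orders sum to 1 (valence 3) → 2 H
  atom 12: O, bond orders sum to 2 (valence 2) → 0 H
  atom 13: C, bond orders sum to 4 (valence 4) → 0 H
  atom 14: S, bond orders sum to 1 (valence 2) → 1 H
  atom 15: C, bond orders sum to 3 (valence 4) → 1 H
  atom 16: S, bond orders sum to 1 (valence 2) → 1 H
  atom 17: C, bond orders sum to 2 (valence 4) → 2 H
  atom 18: N, bond orders sum to 1 (valence 3) → 2 H
Totals → C:10, H:18, N:2, O:4, S:2.

C10H18N2O4S2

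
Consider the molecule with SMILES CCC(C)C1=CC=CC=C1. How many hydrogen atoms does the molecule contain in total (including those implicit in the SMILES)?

Walk through each heavy atom and fill implicit hydrogens from standard valence (C 4, N 3, O 2, S 2, halogen 1):
  atom 1: C, bond orders sum to 1 (valence 4) → 3 H
  atom 2: C, bond orders sum to 2 (valence 4) → 2 H
  atom 3: C, bond orders sum to 3 (valence 4) → 1 H
  atom 4: C, bond orders sum to 1 (valence 4) → 3 H
  atom 5: C, bond orders sum to 4 (valence 4) → 0 H
  atom 6: C, bond orders sum to 3 (valence 4) → 1 H
  atom 7: C, bond orders sum to 3 (valence 4) → 1 H
  atom 8: C, bond orders sum to 3 (valence 4) → 1 H
  atom 9: C, bond orders sum to 3 (valence 4) → 1 H
  atom 10: C, bond orders sum to 3 (valence 4) → 1 H
Total hydrogens: 14.

14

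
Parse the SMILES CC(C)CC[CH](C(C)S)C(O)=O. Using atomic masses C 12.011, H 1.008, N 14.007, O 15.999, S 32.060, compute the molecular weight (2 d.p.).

First, the molecular formula is C9H18O2S (counting implicit H from valence).
  C: 9 × 12.011 = 108.099
  H: 18 × 1.008 = 18.144
  O: 2 × 15.999 = 31.998
  S: 1 × 32.060 = 32.060
Sum: 9×12.011 + 18×1.008 + 2×15.999 + 1×32.060 = 190.301 → 190.30 g/mol.

190.30 g/mol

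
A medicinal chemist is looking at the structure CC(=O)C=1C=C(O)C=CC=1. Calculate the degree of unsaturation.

5

Molecular formula: C8H8O2.
DoU = (2C + 2 + N − H − X) / 2, where X is the halogen count and O/S are ignored.
    = (2·8 + 2 + 0 − 8 − 0) / 2 = 10 / 2 = 5.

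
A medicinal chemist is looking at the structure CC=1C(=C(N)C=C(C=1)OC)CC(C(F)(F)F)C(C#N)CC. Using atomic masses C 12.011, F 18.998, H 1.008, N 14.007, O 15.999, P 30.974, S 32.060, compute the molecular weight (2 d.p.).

First, the molecular formula is C15H19F3N2O (counting implicit H from valence).
  C: 15 × 12.011 = 180.165
  F: 3 × 18.998 = 56.994
  H: 19 × 1.008 = 19.152
  N: 2 × 14.007 = 28.014
  O: 1 × 15.999 = 15.999
Sum: 15×12.011 + 3×18.998 + 19×1.008 + 2×14.007 + 1×15.999 = 300.324 → 300.32 g/mol.

300.32 g/mol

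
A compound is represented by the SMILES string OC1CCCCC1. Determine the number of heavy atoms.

7

Every atom symbol written in the SMILES (organic subset) is one heavy atom; implicit H are not written.
Heavy atoms by element → C:6, O:1.
Total: 7.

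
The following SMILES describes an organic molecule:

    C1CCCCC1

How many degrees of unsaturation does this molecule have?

1

Molecular formula: C6H12.
DoU = (2C + 2 + N − H − X) / 2, where X is the halogen count and O/S are ignored.
    = (2·6 + 2 + 0 − 12 − 0) / 2 = 2 / 2 = 1.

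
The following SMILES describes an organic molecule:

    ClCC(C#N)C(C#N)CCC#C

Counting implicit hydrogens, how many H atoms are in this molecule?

9

Walk through each heavy atom and fill implicit hydrogens from standard valence (C 4, N 3, O 2, S 2, halogen 1):
  atom 1: Cl (halogen, monovalent) → 0 H
  atom 2: C, bond orders sum to 2 (valence 4) → 2 H
  atom 3: C, bond orders sum to 3 (valence 4) → 1 H
  atom 4: C, bond orders sum to 4 (valence 4) → 0 H
  atom 5: N, bond orders sum to 3 (valence 3) → 0 H
  atom 6: C, bond orders sum to 3 (valence 4) → 1 H
  atom 7: C, bond orders sum to 4 (valence 4) → 0 H
  atom 8: N, bond orders sum to 3 (valence 3) → 0 H
  atom 9: C, bond orders sum to 2 (valence 4) → 2 H
  atom 10: C, bond orders sum to 2 (valence 4) → 2 H
  atom 11: C, bond orders sum to 4 (valence 4) → 0 H
  atom 12: C, bond orders sum to 3 (valence 4) → 1 H
Total hydrogens: 9.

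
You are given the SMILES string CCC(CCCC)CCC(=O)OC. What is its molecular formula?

C11H22O2

Walk through each heavy atom and fill implicit hydrogens from standard valence (C 4, N 3, O 2, S 2, halogen 1):
  atom 1: C, bond orders sum to 1 (valence 4) → 3 H
  atom 2: C, bond orders sum to 2 (valence 4) → 2 H
  atom 3: C, bond orders sum to 3 (valence 4) → 1 H
  atom 4: C, bond orders sum to 2 (valence 4) → 2 H
  atom 5: C, bond orders sum to 2 (valence 4) → 2 H
  atom 6: C, bond orders sum to 2 (valence 4) → 2 H
  atom 7: C, bond orders sum to 1 (valence 4) → 3 H
  atom 8: C, bond orders sum to 2 (valence 4) → 2 H
  atom 9: C, bond orders sum to 2 (valence 4) → 2 H
  atom 10: C, bond orders sum to 4 (valence 4) → 0 H
  atom 11: O, bond orders sum to 2 (valence 2) → 0 H
  atom 12: O, bond orders sum to 2 (valence 2) → 0 H
  atom 13: C, bond orders sum to 1 (valence 4) → 3 H
Totals → C:11, H:22, O:2.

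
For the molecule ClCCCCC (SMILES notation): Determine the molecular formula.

C5H11Cl

Walk through each heavy atom and fill implicit hydrogens from standard valence (C 4, N 3, O 2, S 2, halogen 1):
  atom 1: Cl (halogen, monovalent) → 0 H
  atom 2: C, bond orders sum to 2 (valence 4) → 2 H
  atom 3: C, bond orders sum to 2 (valence 4) → 2 H
  atom 4: C, bond orders sum to 2 (valence 4) → 2 H
  atom 5: C, bond orders sum to 2 (valence 4) → 2 H
  atom 6: C, bond orders sum to 1 (valence 4) → 3 H
Totals → C:5, H:11, Cl:1.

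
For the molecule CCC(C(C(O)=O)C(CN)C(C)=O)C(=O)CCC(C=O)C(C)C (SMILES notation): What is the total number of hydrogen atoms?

29

Walk through each heavy atom and fill implicit hydrogens from standard valence (C 4, N 3, O 2, S 2, halogen 1):
  atom 1: C, bond orders sum to 1 (valence 4) → 3 H
  atom 2: C, bond orders sum to 2 (valence 4) → 2 H
  atom 3: C, bond orders sum to 3 (valence 4) → 1 H
  atom 4: C, bond orders sum to 3 (valence 4) → 1 H
  atom 5: C, bond orders sum to 4 (valence 4) → 0 H
  atom 6: O, bond orders sum to 1 (valence 2) → 1 H
  atom 7: O, bond orders sum to 2 (valence 2) → 0 H
  atom 8: C, bond orders sum to 3 (valence 4) → 1 H
  atom 9: C, bond orders sum to 2 (valence 4) → 2 H
  atom 10: N, bond orders sum to 1 (valence 3) → 2 H
  atom 11: C, bond orders sum to 4 (valence 4) → 0 H
  atom 12: C, bond orders sum to 1 (valence 4) → 3 H
  atom 13: O, bond orders sum to 2 (valence 2) → 0 H
  atom 14: C, bond orders sum to 4 (valence 4) → 0 H
  atom 15: O, bond orders sum to 2 (valence 2) → 0 H
  atom 16: C, bond orders sum to 2 (valence 4) → 2 H
  atom 17: C, bond orders sum to 2 (valence 4) → 2 H
  atom 18: C, bond orders sum to 3 (valence 4) → 1 H
  atom 19: C, bond orders sum to 3 (valence 4) → 1 H
  atom 20: O, bond orders sum to 2 (valence 2) → 0 H
  atom 21: C, bond orders sum to 3 (valence 4) → 1 H
  atom 22: C, bond orders sum to 1 (valence 4) → 3 H
  atom 23: C, bond orders sum to 1 (valence 4) → 3 H
Total hydrogens: 29.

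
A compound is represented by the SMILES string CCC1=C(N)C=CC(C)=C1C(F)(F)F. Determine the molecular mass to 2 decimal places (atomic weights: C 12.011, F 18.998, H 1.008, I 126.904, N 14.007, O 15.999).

203.21 g/mol

First, the molecular formula is C10H12F3N (counting implicit H from valence).
  C: 10 × 12.011 = 120.110
  F: 3 × 18.998 = 56.994
  H: 12 × 1.008 = 12.096
  N: 1 × 14.007 = 14.007
Sum: 10×12.011 + 3×18.998 + 12×1.008 + 1×14.007 = 203.207 → 203.21 g/mol.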